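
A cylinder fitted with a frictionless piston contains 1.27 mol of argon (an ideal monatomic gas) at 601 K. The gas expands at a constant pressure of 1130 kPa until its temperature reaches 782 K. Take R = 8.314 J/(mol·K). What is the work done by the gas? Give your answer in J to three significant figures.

Isobaric: W = P ΔV = nR ΔT.
W = (1.27)(8.314)(782 − 601) = 1911 J.

W ≈ 1910 J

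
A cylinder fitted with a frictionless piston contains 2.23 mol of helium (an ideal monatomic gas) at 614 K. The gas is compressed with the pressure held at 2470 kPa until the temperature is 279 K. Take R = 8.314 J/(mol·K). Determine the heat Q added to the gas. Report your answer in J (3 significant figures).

Q ≈ -15500 J

Isobaric: W = nRΔT = (2.23)(8.314)(-335) = -6211 J.
ΔU = nCᵥΔT with Cᵥ = 3R/2: ΔU = (2.23)(12.47)(-335) = -9316 J.
Q = ΔU + W = -9316 − 6211 = -15527 J.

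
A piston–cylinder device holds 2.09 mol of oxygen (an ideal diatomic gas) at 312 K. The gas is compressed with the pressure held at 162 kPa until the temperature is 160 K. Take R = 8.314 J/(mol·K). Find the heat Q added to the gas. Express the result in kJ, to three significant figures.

Isobaric: W = nRΔT = (2.09)(8.314)(-152) = -2641 J.
ΔU = nCᵥΔT with Cᵥ = 5R/2: ΔU = (2.09)(20.79)(-152) = -6603 J.
Q = ΔU + W = -6603 − 2641 = -9244 J.

Q ≈ -9.24 kJ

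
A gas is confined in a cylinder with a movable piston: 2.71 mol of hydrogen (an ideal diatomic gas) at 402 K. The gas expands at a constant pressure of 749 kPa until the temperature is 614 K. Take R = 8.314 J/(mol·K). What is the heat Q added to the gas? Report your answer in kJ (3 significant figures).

Isobaric: W = nRΔT = (2.71)(8.314)(212) = 4777 J.
ΔU = nCᵥΔT with Cᵥ = 5R/2: ΔU = (2.71)(20.79)(212) = 11941 J.
Q = ΔU + W = 11941 + 4777 = 16718 J.

Q ≈ 16.7 kJ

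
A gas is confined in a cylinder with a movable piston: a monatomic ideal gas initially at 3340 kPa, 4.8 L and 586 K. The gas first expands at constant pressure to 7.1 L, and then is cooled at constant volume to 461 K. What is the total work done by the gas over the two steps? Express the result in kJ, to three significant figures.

W_total ≈ 7.68 kJ

Step 1 (isobaric): W = PΔV = (3340 kPa)(7.1 − 4.8 L) = 7682 J.
Step 2 (isochoric): W = 0 (constant volume).
W_total = 7682 + 0 = 7682 J.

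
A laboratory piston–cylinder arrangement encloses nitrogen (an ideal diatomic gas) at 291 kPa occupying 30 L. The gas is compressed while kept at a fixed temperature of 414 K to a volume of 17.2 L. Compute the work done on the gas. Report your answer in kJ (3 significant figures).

Isothermal: W = nRT ln(V₂/V₁) = P₁V₁ ln(V₂/V₁).
P₁V₁ = (291 kPa)(30 L) = 8730 J.
W = 8730 × ln(17.2/30) = 8730 × -0.5563
W_by_gas = -4856 J; work on gas = −W_by = 4856 J.

W ≈ 4.86 kJ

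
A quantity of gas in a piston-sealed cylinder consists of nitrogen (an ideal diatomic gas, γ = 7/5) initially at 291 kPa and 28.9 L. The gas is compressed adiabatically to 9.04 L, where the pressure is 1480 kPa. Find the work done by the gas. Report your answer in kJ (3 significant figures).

W ≈ -12.4 kJ

Adiabatic: W = (P₁V₁ − P₂V₂)/(γ − 1) with γ = 7/5.
P₁V₁ = 8410 J, P₂V₂ = 13379 J.
W = (8410 − 13379) / 0.4 = -12423 J.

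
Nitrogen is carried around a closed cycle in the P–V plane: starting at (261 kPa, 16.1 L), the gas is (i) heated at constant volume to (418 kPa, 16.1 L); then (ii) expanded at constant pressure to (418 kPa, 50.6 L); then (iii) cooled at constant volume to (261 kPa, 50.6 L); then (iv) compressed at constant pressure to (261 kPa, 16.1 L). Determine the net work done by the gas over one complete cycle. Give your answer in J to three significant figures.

Constant-volume legs do no work.
W(ii) = (418)(50.6 − 16.1) = 14421 J; W(iv) = (261)(16.1 − 50.6) = -9004 J.
W_net = 14421 − 9004 = 5416 J (the clockwise enclosed area).

W_net ≈ 5420 J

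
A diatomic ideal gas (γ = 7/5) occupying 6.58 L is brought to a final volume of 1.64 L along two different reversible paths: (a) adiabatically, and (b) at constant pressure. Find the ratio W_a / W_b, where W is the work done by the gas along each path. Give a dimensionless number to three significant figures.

W_a / W_b ≈ 2.47

Path (a) adiabatic: W = P₁V₁(1 − (V₁/V₂)^(γ−1))/(γ−1) → W_a/(P₁V₁) = -1.858.
Path (b) isobaric: W = P₁(V₂ − V₁) → W_b/(P₁V₁) = -0.7508.
W_a / W_b = -1.858 / -0.7508 = 2.475.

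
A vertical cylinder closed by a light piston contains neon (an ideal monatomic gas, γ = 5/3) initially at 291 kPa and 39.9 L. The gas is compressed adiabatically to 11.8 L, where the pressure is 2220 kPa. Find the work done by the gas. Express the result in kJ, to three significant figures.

Adiabatic: W = (P₁V₁ − P₂V₂)/(γ − 1) with γ = 5/3.
P₁V₁ = 11611 J, P₂V₂ = 26196 J.
W = (11611 − 26196) / 0.6667 = -21878 J.

W ≈ -21.9 kJ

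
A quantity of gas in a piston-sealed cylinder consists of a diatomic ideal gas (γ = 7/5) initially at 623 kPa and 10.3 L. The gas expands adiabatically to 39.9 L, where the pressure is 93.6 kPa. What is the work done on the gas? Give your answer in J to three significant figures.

Adiabatic: W = (P₁V₁ − P₂V₂)/(γ − 1) with γ = 7/5.
P₁V₁ = 6417 J, P₂V₂ = 3735 J.
W = (6417 − 3735) / 0.4 = 6706 J.
Work on gas = −W_by = -6706 J.

W ≈ -6710 J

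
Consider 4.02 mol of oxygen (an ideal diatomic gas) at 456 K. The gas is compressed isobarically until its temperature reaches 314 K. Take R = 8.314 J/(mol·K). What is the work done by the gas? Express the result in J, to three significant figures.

Isobaric: W = P ΔV = nR ΔT.
W = (4.02)(8.314)(314 − 456) = -4746 J.

W ≈ -4750 J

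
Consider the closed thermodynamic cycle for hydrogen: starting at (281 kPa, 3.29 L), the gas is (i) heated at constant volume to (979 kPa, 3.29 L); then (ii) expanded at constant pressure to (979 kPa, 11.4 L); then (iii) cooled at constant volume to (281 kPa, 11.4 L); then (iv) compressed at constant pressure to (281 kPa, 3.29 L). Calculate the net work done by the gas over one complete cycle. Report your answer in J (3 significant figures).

Constant-volume legs do no work.
W(ii) = (979)(11.4 − 3.29) = 7940 J; W(iv) = (281)(3.29 − 11.4) = -2279 J.
W_net = 7940 − 2279 = 5661 J (the clockwise enclosed area).

W_net ≈ 5660 J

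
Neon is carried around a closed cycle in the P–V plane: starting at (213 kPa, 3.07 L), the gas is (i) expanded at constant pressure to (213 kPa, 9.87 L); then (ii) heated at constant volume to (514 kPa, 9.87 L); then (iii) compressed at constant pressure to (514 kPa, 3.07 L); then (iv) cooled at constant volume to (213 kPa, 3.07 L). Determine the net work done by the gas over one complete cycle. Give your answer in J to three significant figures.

W_net ≈ -2050 J

Constant-volume legs do no work.
W(i) = (213)(9.87 − 3.07) = 1448 J; W(iii) = (514)(3.07 − 9.87) = -3495 J.
W_net = 1448 − 3495 = -2047 J (the counter-clockwise enclosed area).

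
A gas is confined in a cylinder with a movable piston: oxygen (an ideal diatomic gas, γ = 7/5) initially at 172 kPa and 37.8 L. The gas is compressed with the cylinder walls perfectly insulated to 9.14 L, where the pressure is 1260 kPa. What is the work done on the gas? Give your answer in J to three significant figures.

Adiabatic: W = (P₁V₁ − P₂V₂)/(γ − 1) with γ = 7/5.
P₁V₁ = 6502 J, P₂V₂ = 11516 J.
W = (6502 − 11516) / 0.4 = -12537 J.
Work on gas = −W_by = 12537 J.

W ≈ 12500 J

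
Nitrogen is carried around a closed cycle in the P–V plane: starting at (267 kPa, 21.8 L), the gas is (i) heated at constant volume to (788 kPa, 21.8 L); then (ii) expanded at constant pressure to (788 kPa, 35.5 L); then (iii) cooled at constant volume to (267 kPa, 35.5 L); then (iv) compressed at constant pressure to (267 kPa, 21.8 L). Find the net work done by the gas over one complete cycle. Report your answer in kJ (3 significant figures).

W_net ≈ 7.14 kJ

Constant-volume legs do no work.
W(ii) = (788)(35.5 − 21.8) = 10796 J; W(iv) = (267)(21.8 − 35.5) = -3658 J.
W_net = 10796 − 3658 = 7138 J (the clockwise enclosed area).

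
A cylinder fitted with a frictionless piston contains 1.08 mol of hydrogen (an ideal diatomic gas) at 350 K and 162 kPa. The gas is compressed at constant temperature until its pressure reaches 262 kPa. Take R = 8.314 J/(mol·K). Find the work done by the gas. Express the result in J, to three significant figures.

Isothermal process: W = nRT ln(V₂/V₁) = nRT ln(P₁/P₂).
W = (1.08)(8.314)(350) × ln(162/262)
  = 3143 × ln(0.6183) = 3143 × -0.4807
W_by_gas = -1511 J.

W ≈ -1510 J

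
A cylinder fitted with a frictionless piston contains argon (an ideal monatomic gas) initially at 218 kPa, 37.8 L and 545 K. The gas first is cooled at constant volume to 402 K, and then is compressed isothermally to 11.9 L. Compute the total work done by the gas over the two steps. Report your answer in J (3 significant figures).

Step 1 (isochoric): W = 0 (constant volume).
After step 1: P = 160.8 kPa (V unchanged).
Step 2 (isothermal): W = P₁V₁ ln(V₂/V₁) = (6078) ln(11.9/37.8) = -7025 J.
W_total = 0 − 7025 = -7025 J.

W_total ≈ -7030 J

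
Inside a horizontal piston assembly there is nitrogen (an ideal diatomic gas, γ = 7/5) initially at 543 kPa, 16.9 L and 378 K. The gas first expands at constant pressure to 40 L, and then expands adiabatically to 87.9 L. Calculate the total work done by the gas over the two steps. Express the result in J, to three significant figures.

Step 1 (isobaric): W = PΔV = (543 kPa)(40 − 16.9 L) = 12543 J.
After step 1: P = 543 kPa, V = 40 L, T = 894.7 K.
Step 2 (adiabatic): W = (P₁V₁ − P₂V₂)/(γ−1) = (21720 − 15852)/0.4 = 14670 J.
W_total = 12543 + 14670 = 27213 J.

W_total ≈ 27200 J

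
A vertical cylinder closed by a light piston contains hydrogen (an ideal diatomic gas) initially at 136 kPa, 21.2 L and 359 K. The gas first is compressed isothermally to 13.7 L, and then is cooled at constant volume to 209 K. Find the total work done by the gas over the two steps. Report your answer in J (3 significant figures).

Step 1 (isothermal): W = P₁V₁ ln(V₂/V₁) = (2883) ln(13.7/21.2) = -1259 J.
Step 2 (isochoric): W = 0 (constant volume).
W_total = -1259 + 0 = -1259 J.

W_total ≈ -1260 J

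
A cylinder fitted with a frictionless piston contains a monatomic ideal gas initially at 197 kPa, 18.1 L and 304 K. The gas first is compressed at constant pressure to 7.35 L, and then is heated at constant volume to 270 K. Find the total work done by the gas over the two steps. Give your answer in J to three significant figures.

Step 1 (isobaric): W = PΔV = (197 kPa)(7.35 − 18.1 L) = -2118 J.
Step 2 (isochoric): W = 0 (constant volume).
W_total = -2118 + 0 = -2118 J.

W_total ≈ -2120 J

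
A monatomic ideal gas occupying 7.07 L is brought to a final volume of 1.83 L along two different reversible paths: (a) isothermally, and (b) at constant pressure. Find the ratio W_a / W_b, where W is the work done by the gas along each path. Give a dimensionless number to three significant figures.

W_a / W_b ≈ 1.82

Path (a) isothermal: W = P₁V₁ ln(V₂/V₁) → W_a/(P₁V₁) = -1.352.
Path (b) isobaric: W = P₁(V₂ − V₁) → W_b/(P₁V₁) = -0.7412.
W_a / W_b = -1.352 / -0.7412 = 1.824.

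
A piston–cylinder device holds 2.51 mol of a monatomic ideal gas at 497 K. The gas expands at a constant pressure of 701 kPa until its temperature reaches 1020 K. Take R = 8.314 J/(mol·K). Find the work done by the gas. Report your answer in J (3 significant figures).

W ≈ 10900 J

Isobaric: W = P ΔV = nR ΔT.
W = (2.51)(8.314)(1020 − 497) = 10914 J.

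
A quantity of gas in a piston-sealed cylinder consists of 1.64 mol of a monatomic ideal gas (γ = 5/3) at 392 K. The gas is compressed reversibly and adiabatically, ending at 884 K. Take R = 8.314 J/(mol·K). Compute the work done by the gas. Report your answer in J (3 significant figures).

W ≈ -10100 J

Adiabatic ⇒ Q = 0, so W_by = −ΔU = nCᵥ(T₁ − T₂).
Cᵥ = 3R/2 = 12.47 J/(mol·K).
W = (1.64)(12.47)(392 − 884) = -10063 J.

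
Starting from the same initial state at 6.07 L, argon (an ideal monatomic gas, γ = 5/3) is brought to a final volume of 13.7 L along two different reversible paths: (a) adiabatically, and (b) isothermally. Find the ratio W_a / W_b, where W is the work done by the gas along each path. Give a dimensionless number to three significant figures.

W_a / W_b ≈ 0.772

Path (a) adiabatic: W = P₁V₁(1 − (V₁/V₂)^(γ−1))/(γ−1) → W_a/(P₁V₁) = 0.6282.
Path (b) isothermal: W = P₁V₁ ln(V₂/V₁) → W_b/(P₁V₁) = 0.814.
W_a / W_b = 0.6282 / 0.814 = 0.7717.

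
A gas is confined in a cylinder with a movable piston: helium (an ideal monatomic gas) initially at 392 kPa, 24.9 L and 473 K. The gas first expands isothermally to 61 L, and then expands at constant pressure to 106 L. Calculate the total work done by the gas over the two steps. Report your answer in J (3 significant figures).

W_total ≈ 15900 J

Step 1 (isothermal): W = P₁V₁ ln(V₂/V₁) = (9761) ln(61/24.9) = 8746 J.
After step 1: P = 160 kPa, V = 61 L, T = 473 K.
Step 2 (isobaric): W = PΔV = (160 kPa)(106 − 61 L) = 7201 J.
W_total = 8746 + 7201 = 15946 J.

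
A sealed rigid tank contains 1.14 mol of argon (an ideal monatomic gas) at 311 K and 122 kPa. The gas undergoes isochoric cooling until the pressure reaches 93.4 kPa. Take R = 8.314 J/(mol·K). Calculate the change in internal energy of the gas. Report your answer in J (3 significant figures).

ΔU ≈ -1040 J

Constant volume ⇒ W = 0, so Q = ΔU = nCᵥΔT with Cᵥ = 3R/2 = 12.47 J/(mol·K).
At constant V, T₂/T₁ = P₂/P₁ ⇒ ΔT = T₁(P₂/P₁ − 1) = 311·(93.4/122 − 1) = -72.91 K.
ΔU = (1.14)(12.47)(-72.91) = -1037 J.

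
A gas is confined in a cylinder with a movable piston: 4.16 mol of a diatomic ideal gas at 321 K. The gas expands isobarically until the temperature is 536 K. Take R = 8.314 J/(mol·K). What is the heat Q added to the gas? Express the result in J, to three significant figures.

Isobaric: W = nRΔT = (4.16)(8.314)(215) = 7436 J.
ΔU = nCᵥΔT with Cᵥ = 5R/2: ΔU = (4.16)(20.79)(215) = 18590 J.
Q = ΔU + W = 18590 + 7436 = 26026 J.

Q ≈ 26000 J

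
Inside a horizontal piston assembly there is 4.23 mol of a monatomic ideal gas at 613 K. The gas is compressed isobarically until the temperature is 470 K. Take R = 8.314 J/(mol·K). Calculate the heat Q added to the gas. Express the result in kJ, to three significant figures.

Q ≈ -12.6 kJ

Isobaric: W = nRΔT = (4.23)(8.314)(-143) = -5029 J.
ΔU = nCᵥΔT with Cᵥ = 3R/2: ΔU = (4.23)(12.47)(-143) = -7544 J.
Q = ΔU + W = -7544 − 5029 = -12573 J.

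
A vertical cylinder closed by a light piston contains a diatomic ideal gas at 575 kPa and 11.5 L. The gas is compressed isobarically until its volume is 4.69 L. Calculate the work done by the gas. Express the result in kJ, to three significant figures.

Isobaric: W = P ΔV.
W = (575 kPa)(4.69 − 11.5 L) = (575)(-6.81) = -3916 J.

W ≈ -3.92 kJ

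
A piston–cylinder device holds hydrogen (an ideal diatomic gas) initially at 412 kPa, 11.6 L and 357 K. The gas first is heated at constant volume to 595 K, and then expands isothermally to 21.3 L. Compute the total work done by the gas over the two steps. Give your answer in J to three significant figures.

Step 1 (isochoric): W = 0 (constant volume).
After step 1: P = 686.7 kPa (V unchanged).
Step 2 (isothermal): W = P₁V₁ ln(V₂/V₁) = (7965) ln(21.3/11.6) = 4841 J.
W_total = 0 + 4841 = 4841 J.

W_total ≈ 4840 J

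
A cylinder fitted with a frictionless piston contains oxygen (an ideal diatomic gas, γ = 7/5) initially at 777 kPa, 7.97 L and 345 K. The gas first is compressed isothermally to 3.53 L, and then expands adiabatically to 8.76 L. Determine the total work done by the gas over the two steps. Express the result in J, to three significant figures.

W_total ≈ -324 J

Step 1 (isothermal): W = P₁V₁ ln(V₂/V₁) = (6193) ln(3.53/7.97) = -5043 J.
After step 1: P = 1754 kPa, V = 3.53 L, T = 345 K.
Step 2 (adiabatic): W = (P₁V₁ − P₂V₂)/(γ−1) = (6193 − 4305)/0.4 = 4719 J.
W_total = -5043 + 4719 = -324.4 J.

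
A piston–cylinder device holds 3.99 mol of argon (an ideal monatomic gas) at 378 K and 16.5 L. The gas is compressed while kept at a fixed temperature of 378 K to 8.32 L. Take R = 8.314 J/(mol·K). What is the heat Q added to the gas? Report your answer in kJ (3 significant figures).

Isothermal ⇒ ΔU = 0, so Q = W = nRT ln(V₂/V₁).
Q = (3.99)(8.314)(378) ln(8.32/16.5) = 12539 × -0.6847 = -8586 J.

Q ≈ -8.59 kJ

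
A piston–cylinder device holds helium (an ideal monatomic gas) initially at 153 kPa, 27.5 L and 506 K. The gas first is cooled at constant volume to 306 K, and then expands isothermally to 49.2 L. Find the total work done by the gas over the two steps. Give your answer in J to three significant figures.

Step 1 (isochoric): W = 0 (constant volume).
After step 1: P = 92.53 kPa (V unchanged).
Step 2 (isothermal): W = P₁V₁ ln(V₂/V₁) = (2544) ln(49.2/27.5) = 1480 J.
W_total = 0 + 1480 = 1480 J.

W_total ≈ 1480 J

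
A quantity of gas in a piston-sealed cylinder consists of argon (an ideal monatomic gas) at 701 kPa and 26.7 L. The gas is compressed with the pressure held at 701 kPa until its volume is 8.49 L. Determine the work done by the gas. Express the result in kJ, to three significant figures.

Isobaric: W = P ΔV.
W = (701 kPa)(8.49 − 26.7 L) = (701)(-18.21) = -12765 J.

W ≈ -12.8 kJ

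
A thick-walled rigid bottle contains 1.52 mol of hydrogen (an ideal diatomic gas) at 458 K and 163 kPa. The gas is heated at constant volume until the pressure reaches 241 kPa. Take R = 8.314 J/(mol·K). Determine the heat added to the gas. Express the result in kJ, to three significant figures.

Constant volume ⇒ W = 0, so Q = ΔU = nCᵥΔT with Cᵥ = 5R/2 = 20.79 J/(mol·K).
At constant V, T₂/T₁ = P₂/P₁ ⇒ ΔT = T₁(P₂/P₁ − 1) = 458·(241/163 − 1) = 219.2 K.
ΔU = (1.52)(20.79)(219.2) = 6924 J.

Q ≈ 6.92 kJ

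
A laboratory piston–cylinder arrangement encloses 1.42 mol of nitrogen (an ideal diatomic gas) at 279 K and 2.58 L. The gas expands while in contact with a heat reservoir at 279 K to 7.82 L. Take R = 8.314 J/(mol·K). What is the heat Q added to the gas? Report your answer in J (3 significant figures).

Q ≈ 3650 J

Isothermal ⇒ ΔU = 0, so Q = W = nRT ln(V₂/V₁).
Q = (1.42)(8.314)(279) ln(7.82/2.58) = 3294 × 1.109 = 3653 J.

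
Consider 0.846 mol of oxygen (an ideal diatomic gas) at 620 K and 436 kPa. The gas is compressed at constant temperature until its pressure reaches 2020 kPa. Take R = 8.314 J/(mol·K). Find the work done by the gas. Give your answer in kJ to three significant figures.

Isothermal process: W = nRT ln(V₂/V₁) = nRT ln(P₁/P₂).
W = (0.846)(8.314)(620) × ln(436/2020)
  = 4361 × ln(0.2158) = 4361 × -1.533
W_by_gas = -6686 J.

W ≈ -6.69 kJ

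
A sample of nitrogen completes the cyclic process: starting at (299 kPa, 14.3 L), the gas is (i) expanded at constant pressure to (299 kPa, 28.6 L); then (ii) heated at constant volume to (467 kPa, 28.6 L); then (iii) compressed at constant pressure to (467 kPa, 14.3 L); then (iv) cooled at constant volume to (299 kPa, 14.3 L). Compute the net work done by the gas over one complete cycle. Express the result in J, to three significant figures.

Constant-volume legs do no work.
W(i) = (299)(28.6 − 14.3) = 4276 J; W(iii) = (467)(14.3 − 28.6) = -6678 J.
W_net = 4276 − 6678 = -2402 J (the counter-clockwise enclosed area).

W_net ≈ -2400 J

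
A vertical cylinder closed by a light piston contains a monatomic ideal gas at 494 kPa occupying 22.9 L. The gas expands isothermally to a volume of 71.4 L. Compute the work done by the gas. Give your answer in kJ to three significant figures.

Isothermal: W = nRT ln(V₂/V₁) = P₁V₁ ln(V₂/V₁).
P₁V₁ = (494 kPa)(22.9 L) = 11313 J.
W = 11313 × ln(71.4/22.9) = 11313 × 1.137
W_by_gas = 12864 J.

W ≈ 12.9 kJ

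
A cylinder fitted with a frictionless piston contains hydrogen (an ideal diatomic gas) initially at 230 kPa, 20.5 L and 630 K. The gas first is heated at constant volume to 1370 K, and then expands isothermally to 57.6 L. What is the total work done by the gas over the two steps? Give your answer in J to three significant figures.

W_total ≈ 10600 J

Step 1 (isochoric): W = 0 (constant volume).
After step 1: P = 500.2 kPa (V unchanged).
Step 2 (isothermal): W = P₁V₁ ln(V₂/V₁) = (10253) ln(57.6/20.5) = 10593 J.
W_total = 0 + 10593 = 10593 J.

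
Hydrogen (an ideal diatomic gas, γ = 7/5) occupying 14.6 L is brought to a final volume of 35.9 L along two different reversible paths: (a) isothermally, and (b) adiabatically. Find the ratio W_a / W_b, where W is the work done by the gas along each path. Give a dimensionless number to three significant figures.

Path (a) isothermal: W = P₁V₁ ln(V₂/V₁) → W_a/(P₁V₁) = 0.8997.
Path (b) adiabatic: W = P₁V₁(1 − (V₁/V₂)^(γ−1))/(γ−1) → W_b/(P₁V₁) = 0.7556.
W_a / W_b = 0.8997 / 0.7556 = 1.191.

W_a / W_b ≈ 1.19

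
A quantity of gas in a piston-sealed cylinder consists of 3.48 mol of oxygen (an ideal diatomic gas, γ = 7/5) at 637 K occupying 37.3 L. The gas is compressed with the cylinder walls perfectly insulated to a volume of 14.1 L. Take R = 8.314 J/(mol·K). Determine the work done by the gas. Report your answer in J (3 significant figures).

Adiabatic: TV^(γ−1) = const with γ = 7/5.
T₂ = T₁ (V₁/V₂)^(γ−1) = 637 × (37.3/14.1)^0.4 = 637 × 1.476 = 940 K.
W_by = nCᵥ(T₁ − T₂) = (3.48)(20.79)(637 − 940) = -21918 J.

W ≈ -21900 J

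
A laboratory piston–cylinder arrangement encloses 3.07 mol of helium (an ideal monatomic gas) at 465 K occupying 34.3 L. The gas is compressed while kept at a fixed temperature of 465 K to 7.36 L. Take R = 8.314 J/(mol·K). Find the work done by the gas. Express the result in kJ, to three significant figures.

W ≈ -18.3 kJ

Isothermal: W = nRT ln(V₂/V₁).
W = (3.07)(8.314)(465) × ln(7.36/34.3)
  = 11869 × -1.539
W_by_gas = -18267 J.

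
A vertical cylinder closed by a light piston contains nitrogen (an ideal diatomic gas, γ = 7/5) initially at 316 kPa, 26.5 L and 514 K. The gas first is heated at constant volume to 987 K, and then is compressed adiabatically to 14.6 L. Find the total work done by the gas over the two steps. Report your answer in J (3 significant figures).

Step 1 (isochoric): W = 0 (constant volume).
After step 1: P = 606.8 kPa (V unchanged).
Step 2 (adiabatic): W = (P₁V₁ − P₂V₂)/(γ−1) = (16080 − 20410)/0.4 = -10825 J.
W_total = 0 − 10825 = -10825 J.

W_total ≈ -10800 J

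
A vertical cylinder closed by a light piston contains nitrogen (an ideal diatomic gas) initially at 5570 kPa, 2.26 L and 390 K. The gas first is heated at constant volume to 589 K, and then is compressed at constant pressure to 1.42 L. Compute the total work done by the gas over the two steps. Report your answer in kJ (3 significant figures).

Step 1 (isochoric): W = 0 (constant volume).
After step 1: P = 8412 kPa (V unchanged).
Step 2 (isobaric): W = PΔV = (8412 kPa)(1.42 − 2.26 L) = -7066 J.
W_total = 0 − 7066 = -7066 J.

W_total ≈ -7.07 kJ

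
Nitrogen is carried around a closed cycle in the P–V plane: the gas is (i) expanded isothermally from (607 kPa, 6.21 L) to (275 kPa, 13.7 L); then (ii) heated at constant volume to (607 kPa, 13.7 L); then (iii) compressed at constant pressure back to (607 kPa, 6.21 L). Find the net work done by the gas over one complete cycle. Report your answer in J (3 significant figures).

W_net ≈ -1560 J

Leg (i): W = PᵢVᵢ ln(V_f/Vᵢ) = (3769) ln(13.7/6.21) = 2983 J.
Leg (ii): W = 0.
Leg (iii): W = PΔV = (607)(6.21 − 13.7) = -4546 J.
W_net = 2983 − 4546 = -1564 J.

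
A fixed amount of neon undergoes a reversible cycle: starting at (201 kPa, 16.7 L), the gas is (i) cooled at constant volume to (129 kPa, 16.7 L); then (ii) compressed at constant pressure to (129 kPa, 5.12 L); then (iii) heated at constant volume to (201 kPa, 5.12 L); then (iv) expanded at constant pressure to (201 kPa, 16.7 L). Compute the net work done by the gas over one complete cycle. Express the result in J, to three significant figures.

W_net ≈ 834 J

Constant-volume legs do no work.
W(ii) = (129)(5.12 − 16.7) = -1494 J; W(iv) = (201)(16.7 − 5.12) = 2328 J.
W_net = -1494 + 2328 = 833.8 J (the clockwise enclosed area).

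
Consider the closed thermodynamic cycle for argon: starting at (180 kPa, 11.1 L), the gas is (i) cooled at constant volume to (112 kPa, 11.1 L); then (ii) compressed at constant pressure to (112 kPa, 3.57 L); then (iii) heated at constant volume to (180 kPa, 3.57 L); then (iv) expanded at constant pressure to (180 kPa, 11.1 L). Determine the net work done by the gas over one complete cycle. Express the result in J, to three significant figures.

W_net ≈ 512 J

Constant-volume legs do no work.
W(ii) = (112)(3.57 − 11.1) = -843.4 J; W(iv) = (180)(11.1 − 3.57) = 1355 J.
W_net = -843.4 + 1355 = 512 J (the clockwise enclosed area).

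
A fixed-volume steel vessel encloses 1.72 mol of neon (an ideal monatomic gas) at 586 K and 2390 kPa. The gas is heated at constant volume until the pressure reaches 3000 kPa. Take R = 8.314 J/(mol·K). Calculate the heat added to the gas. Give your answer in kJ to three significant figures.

Constant volume ⇒ W = 0, so Q = ΔU = nCᵥΔT with Cᵥ = 3R/2 = 12.47 J/(mol·K).
At constant V, T₂/T₁ = P₂/P₁ ⇒ ΔT = T₁(P₂/P₁ − 1) = 586·(3000/2390 − 1) = 149.6 K.
ΔU = (1.72)(12.47)(149.6) = 3208 J.

Q ≈ 3.21 kJ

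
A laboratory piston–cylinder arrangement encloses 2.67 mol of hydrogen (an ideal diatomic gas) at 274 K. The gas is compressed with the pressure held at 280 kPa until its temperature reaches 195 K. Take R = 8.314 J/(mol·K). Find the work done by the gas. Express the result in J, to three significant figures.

W ≈ -1750 J

Isobaric: W = P ΔV = nR ΔT.
W = (2.67)(8.314)(195 − 274) = -1754 J.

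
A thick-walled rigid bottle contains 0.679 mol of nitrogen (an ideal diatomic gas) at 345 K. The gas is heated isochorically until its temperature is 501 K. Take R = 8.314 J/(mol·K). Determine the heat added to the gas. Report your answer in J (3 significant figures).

Q ≈ 2200 J

Constant volume ⇒ W = 0, so Q = ΔU = nCᵥΔT with Cᵥ = 5R/2 = 20.79 J/(mol·K).
ΔU = (0.679)(20.79)(501 − 345) = 2202 J.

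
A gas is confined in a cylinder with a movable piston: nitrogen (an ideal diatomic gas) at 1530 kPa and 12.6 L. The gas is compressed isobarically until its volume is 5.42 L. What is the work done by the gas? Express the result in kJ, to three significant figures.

W ≈ -11.0 kJ

Isobaric: W = P ΔV.
W = (1530 kPa)(5.42 − 12.6 L) = (1530)(-7.18) = -10985 J.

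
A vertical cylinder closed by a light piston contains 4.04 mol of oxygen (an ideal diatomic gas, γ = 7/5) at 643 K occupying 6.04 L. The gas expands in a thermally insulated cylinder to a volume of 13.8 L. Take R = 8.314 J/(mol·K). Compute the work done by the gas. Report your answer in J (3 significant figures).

W ≈ 15200 J

Adiabatic: TV^(γ−1) = const with γ = 7/5.
T₂ = T₁ (V₁/V₂)^(γ−1) = 643 × (6.04/13.8)^0.4 = 643 × 0.7186 = 462 K.
W_by = nCᵥ(T₁ − T₂) = (4.04)(20.79)(643 − 462) = 15196 J.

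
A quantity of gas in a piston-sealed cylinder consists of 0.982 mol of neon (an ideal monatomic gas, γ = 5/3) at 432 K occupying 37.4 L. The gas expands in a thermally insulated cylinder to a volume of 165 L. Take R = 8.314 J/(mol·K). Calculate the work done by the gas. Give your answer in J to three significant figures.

W ≈ 3320 J

Adiabatic: TV^(γ−1) = const with γ = 5/3.
T₂ = T₁ (V₁/V₂)^(γ−1) = 432 × (37.4/165)^0.667 = 432 × 0.3718 = 160.6 K.
W_by = nCᵥ(T₁ − T₂) = (0.982)(12.47)(432 − 160.6) = 3324 J.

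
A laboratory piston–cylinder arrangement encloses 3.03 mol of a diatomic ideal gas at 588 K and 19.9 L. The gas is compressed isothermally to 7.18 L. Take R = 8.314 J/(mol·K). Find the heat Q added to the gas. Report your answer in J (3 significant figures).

Isothermal ⇒ ΔU = 0, so Q = W = nRT ln(V₂/V₁).
Q = (3.03)(8.314)(588) ln(7.18/19.9) = 14813 × -1.019 = -15100 J.

Q ≈ -15100 J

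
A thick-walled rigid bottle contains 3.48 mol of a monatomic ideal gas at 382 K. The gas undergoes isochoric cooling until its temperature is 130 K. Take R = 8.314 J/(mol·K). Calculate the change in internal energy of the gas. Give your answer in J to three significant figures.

ΔU ≈ -10900 J

Constant volume ⇒ W = 0, so Q = ΔU = nCᵥΔT with Cᵥ = 3R/2 = 12.47 J/(mol·K).
ΔU = (3.48)(12.47)(130 − 382) = -10937 J.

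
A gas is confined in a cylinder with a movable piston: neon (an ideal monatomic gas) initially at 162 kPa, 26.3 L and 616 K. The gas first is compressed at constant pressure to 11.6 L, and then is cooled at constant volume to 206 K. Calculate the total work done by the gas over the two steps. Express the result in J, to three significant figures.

W_total ≈ -2380 J

Step 1 (isobaric): W = PΔV = (162 kPa)(11.6 − 26.3 L) = -2381 J.
Step 2 (isochoric): W = 0 (constant volume).
W_total = -2381 + 0 = -2381 J.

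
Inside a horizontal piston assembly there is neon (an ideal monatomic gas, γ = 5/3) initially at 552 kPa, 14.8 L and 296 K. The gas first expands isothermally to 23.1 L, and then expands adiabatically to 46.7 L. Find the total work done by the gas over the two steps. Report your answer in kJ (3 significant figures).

Step 1 (isothermal): W = P₁V₁ ln(V₂/V₁) = (8170) ln(23.1/14.8) = 3637 J.
After step 1: P = 353.7 kPa, V = 23.1 L, T = 296 K.
Step 2 (adiabatic): W = (P₁V₁ − P₂V₂)/(γ−1) = (8170 − 5110)/0.667 = 4590 J.
W_total = 3637 + 4590 = 8227 J.

W_total ≈ 8.23 kJ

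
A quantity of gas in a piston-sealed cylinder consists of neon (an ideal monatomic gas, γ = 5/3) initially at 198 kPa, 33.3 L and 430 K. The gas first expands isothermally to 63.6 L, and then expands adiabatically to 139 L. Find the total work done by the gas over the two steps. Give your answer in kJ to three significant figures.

W_total ≈ 8.28 kJ

Step 1 (isothermal): W = P₁V₁ ln(V₂/V₁) = (6593) ln(63.6/33.3) = 4266 J.
After step 1: P = 103.7 kPa, V = 63.6 L, T = 430 K.
Step 2 (adiabatic): W = (P₁V₁ − P₂V₂)/(γ−1) = (6593 − 3915)/0.667 = 4018 J.
W_total = 4266 + 4018 = 8284 J.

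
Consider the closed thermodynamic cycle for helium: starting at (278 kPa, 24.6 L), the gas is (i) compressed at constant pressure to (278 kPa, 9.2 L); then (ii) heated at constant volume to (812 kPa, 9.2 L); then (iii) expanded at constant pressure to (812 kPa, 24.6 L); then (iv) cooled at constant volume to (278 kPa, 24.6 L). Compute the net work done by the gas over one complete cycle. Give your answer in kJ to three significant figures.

Constant-volume legs do no work.
W(i) = (278)(9.2 − 24.6) = -4281 J; W(iii) = (812)(24.6 − 9.2) = 12505 J.
W_net = -4281 + 12505 = 8224 J (the clockwise enclosed area).

W_net ≈ 8.22 kJ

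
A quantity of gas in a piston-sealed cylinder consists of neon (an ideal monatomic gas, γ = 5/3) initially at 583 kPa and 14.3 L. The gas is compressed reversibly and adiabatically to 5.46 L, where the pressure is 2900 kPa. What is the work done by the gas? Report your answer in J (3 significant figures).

Adiabatic: W = (P₁V₁ − P₂V₂)/(γ − 1) with γ = 5/3.
P₁V₁ = 8337 J, P₂V₂ = 15834 J.
W = (8337 − 15834) / 0.6667 = -11246 J.

W ≈ -11200 J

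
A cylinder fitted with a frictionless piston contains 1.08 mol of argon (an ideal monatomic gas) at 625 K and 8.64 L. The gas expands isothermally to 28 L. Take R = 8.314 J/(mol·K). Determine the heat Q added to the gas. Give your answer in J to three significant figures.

Q ≈ 6600 J

Isothermal ⇒ ΔU = 0, so Q = W = nRT ln(V₂/V₁).
Q = (1.08)(8.314)(625) ln(28/8.64) = 5612 × 1.176 = 6599 J.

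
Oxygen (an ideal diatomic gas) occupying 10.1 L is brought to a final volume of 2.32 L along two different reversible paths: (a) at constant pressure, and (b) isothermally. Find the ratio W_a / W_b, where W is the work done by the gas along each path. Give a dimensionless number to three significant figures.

W_a / W_b ≈ 0.524

Path (a) isobaric: W = P₁(V₂ − V₁) → W_a/(P₁V₁) = -0.7703.
Path (b) isothermal: W = P₁V₁ ln(V₂/V₁) → W_b/(P₁V₁) = -1.471.
W_a / W_b = -0.7703 / -1.471 = 0.5237.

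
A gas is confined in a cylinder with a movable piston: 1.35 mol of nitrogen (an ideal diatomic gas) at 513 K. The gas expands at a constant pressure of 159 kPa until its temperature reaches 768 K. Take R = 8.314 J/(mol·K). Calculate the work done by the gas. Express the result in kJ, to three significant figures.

W ≈ 2.86 kJ

Isobaric: W = P ΔV = nR ΔT.
W = (1.35)(8.314)(768 − 513) = 2862 J.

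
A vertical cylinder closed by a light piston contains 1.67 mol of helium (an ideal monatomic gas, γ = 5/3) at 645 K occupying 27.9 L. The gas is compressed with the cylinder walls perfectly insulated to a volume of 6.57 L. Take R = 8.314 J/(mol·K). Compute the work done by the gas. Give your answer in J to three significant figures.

W ≈ -21800 J

Adiabatic: TV^(γ−1) = const with γ = 5/3.
T₂ = T₁ (V₁/V₂)^(γ−1) = 645 × (27.9/6.57)^0.667 = 645 × 2.622 = 1691 K.
W_by = nCᵥ(T₁ − T₂) = (1.67)(12.47)(645 − 1691) = -21793 J.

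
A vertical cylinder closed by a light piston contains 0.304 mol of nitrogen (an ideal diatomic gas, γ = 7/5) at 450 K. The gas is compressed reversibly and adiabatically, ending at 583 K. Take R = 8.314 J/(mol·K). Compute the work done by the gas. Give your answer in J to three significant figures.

Adiabatic ⇒ Q = 0, so W_by = −ΔU = nCᵥ(T₁ − T₂).
Cᵥ = 5R/2 = 20.79 J/(mol·K).
W = (0.304)(20.79)(450 − 583) = -840.4 J.

W ≈ -840 J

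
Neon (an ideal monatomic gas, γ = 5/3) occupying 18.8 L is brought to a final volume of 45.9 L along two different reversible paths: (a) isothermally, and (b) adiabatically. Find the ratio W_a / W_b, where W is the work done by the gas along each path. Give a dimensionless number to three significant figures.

Path (a) isothermal: W = P₁V₁ ln(V₂/V₁) → W_a/(P₁V₁) = 0.8926.
Path (b) adiabatic: W = P₁V₁(1 − (V₁/V₂)^(γ−1))/(γ−1) → W_b/(P₁V₁) = 0.6727.
W_a / W_b = 0.8926 / 0.6727 = 1.327.

W_a / W_b ≈ 1.33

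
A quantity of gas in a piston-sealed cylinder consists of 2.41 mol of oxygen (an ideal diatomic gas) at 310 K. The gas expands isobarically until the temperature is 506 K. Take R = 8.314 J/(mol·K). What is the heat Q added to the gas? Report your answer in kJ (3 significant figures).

Isobaric: W = nRΔT = (2.41)(8.314)(196) = 3927 J.
ΔU = nCᵥΔT with Cᵥ = 5R/2: ΔU = (2.41)(20.79)(196) = 9818 J.
Q = ΔU + W = 9818 + 3927 = 13745 J.

Q ≈ 13.7 kJ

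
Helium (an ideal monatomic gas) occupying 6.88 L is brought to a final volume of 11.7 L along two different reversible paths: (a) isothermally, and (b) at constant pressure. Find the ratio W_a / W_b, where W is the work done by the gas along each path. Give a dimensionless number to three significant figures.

W_a / W_b ≈ 0.758

Path (a) isothermal: W = P₁V₁ ln(V₂/V₁) → W_a/(P₁V₁) = 0.531.
Path (b) isobaric: W = P₁(V₂ − V₁) → W_b/(P₁V₁) = 0.7006.
W_a / W_b = 0.531 / 0.7006 = 0.7579.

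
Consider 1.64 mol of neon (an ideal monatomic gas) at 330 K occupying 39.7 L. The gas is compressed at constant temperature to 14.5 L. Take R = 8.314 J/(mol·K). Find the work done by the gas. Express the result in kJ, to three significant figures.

Isothermal: W = nRT ln(V₂/V₁).
W = (1.64)(8.314)(330) × ln(14.5/39.7)
  = 4500 × -1.007
W_by_gas = -4532 J.

W ≈ -4.53 kJ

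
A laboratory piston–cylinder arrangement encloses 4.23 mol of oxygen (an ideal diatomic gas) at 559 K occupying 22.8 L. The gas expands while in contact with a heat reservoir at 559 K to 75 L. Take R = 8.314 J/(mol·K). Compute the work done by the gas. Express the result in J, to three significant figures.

Isothermal: W = nRT ln(V₂/V₁).
W = (4.23)(8.314)(559) × ln(75/22.8)
  = 19659 × 1.191
W_by_gas = 23409 J.

W ≈ 23400 J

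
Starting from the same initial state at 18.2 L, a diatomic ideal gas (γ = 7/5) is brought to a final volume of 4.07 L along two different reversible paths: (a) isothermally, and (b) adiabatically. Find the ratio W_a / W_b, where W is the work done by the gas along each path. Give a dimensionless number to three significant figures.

Path (a) isothermal: W = P₁V₁ ln(V₂/V₁) → W_a/(P₁V₁) = -1.498.
Path (b) adiabatic: W = P₁V₁(1 − (V₁/V₂)^(γ−1))/(γ−1) → W_b/(P₁V₁) = -2.051.
W_a / W_b = -1.498 / -2.051 = 0.7302.

W_a / W_b ≈ 0.730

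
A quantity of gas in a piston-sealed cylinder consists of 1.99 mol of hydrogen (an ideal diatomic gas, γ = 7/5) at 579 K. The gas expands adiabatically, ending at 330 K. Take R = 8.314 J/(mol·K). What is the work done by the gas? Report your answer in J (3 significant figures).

Adiabatic ⇒ Q = 0, so W_by = −ΔU = nCᵥ(T₁ − T₂).
Cᵥ = 5R/2 = 20.79 J/(mol·K).
W = (1.99)(20.79)(579 − 330) = 10299 J.

W ≈ 10300 J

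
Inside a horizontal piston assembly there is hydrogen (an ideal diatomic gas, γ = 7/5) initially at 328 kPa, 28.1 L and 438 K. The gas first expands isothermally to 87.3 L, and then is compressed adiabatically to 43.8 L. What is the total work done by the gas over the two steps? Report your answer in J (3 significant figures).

Step 1 (isothermal): W = P₁V₁ ln(V₂/V₁) = (9217) ln(87.3/28.1) = 10448 J.
After step 1: P = 105.6 kPa, V = 87.3 L, T = 438 K.
Step 2 (adiabatic): W = (P₁V₁ − P₂V₂)/(γ−1) = (9217 − 12145)/0.4 = -7320 J.
W_total = 10448 − 7320 = 3128 J.

W_total ≈ 3130 J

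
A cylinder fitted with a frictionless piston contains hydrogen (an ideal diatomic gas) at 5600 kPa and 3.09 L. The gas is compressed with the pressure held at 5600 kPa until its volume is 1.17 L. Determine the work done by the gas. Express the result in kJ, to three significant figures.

Isobaric: W = P ΔV.
W = (5600 kPa)(1.17 − 3.09 L) = (5600)(-1.92) = -10752 J.

W ≈ -10.8 kJ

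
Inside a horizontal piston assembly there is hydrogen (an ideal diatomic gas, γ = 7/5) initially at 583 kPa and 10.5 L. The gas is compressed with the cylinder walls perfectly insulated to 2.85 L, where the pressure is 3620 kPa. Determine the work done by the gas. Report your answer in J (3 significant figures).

Adiabatic: W = (P₁V₁ − P₂V₂)/(γ − 1) with γ = 7/5.
P₁V₁ = 6122 J, P₂V₂ = 10317 J.
W = (6122 − 10317) / 0.4 = -10489 J.

W ≈ -10500 J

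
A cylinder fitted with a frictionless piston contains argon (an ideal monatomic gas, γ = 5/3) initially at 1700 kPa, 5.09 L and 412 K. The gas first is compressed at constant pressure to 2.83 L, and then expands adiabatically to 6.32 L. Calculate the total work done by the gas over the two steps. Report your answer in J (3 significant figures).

W_total ≈ -849 J

Step 1 (isobaric): W = PΔV = (1700 kPa)(2.83 − 5.09 L) = -3842 J.
After step 1: P = 1700 kPa, V = 2.83 L, T = 229.1 K.
Step 2 (adiabatic): W = (P₁V₁ − P₂V₂)/(γ−1) = (4811 − 2816)/0.667 = 2993 J.
W_total = -3842 + 2993 = -849.3 J.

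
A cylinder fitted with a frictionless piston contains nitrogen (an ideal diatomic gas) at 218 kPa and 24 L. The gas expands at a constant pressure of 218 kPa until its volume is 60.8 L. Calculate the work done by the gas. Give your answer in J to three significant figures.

Isobaric: W = P ΔV.
W = (218 kPa)(60.8 − 24 L) = (218)(36.8) = 8022 J.

W ≈ 8020 J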